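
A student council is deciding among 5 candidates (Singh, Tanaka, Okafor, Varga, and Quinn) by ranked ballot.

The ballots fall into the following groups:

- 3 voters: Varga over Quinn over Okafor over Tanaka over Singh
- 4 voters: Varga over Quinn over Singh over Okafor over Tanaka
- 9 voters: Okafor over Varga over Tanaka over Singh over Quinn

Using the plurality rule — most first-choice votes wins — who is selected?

First-place vote totals:
  Singh: 0
  Tanaka: 0
  Okafor: 9
  Varga: 7
  Quinn: 0
Okafor has the most first-place votes.

Okafor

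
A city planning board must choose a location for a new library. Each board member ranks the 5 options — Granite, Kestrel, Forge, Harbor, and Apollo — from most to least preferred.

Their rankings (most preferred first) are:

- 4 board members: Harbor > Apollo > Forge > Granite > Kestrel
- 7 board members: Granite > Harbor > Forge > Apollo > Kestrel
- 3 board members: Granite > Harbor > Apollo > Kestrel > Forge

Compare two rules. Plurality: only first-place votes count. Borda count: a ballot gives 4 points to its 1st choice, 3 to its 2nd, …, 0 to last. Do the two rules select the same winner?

No

Plurality first-place counts: Granite 10, Kestrel 0, Forge 0, Harbor 4, Apollo 0 → Granite.
Borda totals: Granite 44, Kestrel 3, Forge 22, Harbor 46, Apollo 25 → Harbor.
The two rules disagree: plurality picks Granite, Borda picks Harbor.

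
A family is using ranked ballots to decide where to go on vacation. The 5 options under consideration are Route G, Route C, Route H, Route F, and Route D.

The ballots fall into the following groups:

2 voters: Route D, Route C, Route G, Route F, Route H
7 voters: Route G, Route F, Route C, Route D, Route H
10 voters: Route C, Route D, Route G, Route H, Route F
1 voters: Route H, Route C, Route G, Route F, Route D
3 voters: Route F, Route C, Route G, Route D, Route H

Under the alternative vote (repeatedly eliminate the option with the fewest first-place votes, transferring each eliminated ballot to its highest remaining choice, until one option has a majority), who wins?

Round 1: Route C 10, Route G 7, Route F 3, Route D 2, Route H 1. Route H has the fewest and is eliminated.
Round 2: Route C 11, Route G 7, Route F 3, Route D 2. Route D has the fewest and is eliminated.
Round 3: Route C 13, Route G 7, Route F 3. Route C has a majority.

Route C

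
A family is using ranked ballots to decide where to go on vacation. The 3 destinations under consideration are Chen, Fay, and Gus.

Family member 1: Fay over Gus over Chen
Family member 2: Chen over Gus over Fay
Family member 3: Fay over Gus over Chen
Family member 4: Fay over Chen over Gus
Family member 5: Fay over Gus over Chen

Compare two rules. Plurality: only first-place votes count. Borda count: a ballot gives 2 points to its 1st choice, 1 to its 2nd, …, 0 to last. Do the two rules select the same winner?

Yes

Plurality first-place counts: Chen 1, Fay 4, Gus 0 → Fay.
Borda totals: Chen 3, Fay 8, Gus 4 → Fay.
The two rules agree on Fay.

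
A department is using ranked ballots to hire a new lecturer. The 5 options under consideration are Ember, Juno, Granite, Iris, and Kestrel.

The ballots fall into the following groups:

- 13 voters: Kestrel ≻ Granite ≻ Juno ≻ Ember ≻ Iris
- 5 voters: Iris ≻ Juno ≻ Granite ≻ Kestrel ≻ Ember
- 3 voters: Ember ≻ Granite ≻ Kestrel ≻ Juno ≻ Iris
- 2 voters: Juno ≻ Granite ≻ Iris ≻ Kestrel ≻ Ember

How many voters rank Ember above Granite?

Ballots ranking Ember above Granite: 3.
Ballots ranking Granite above Ember: 13+5+2 = 20.
So 3 of 23 voters prefer Ember to Granite.

3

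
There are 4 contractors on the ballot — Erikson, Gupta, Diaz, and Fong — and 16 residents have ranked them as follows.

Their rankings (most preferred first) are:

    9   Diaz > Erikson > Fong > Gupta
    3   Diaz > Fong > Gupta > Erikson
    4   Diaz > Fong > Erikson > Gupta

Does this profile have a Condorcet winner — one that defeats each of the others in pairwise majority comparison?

Head-to-head results (16 voters total):
Erikson vs Gupta: Erikson wins 13–3.
Erikson vs Diaz: Diaz wins 16–0.
Erikson vs Fong: Erikson wins 9–7.
Gupta vs Diaz: Diaz wins 16–0.
Gupta vs Fong: Fong wins 16–0.
Diaz vs Fong: Diaz wins 16–0.
Diaz beats each rival — Erikson (16–0), Gupta (16–0), Fong (16–0) — so Diaz is the Condorcet winner.

Yes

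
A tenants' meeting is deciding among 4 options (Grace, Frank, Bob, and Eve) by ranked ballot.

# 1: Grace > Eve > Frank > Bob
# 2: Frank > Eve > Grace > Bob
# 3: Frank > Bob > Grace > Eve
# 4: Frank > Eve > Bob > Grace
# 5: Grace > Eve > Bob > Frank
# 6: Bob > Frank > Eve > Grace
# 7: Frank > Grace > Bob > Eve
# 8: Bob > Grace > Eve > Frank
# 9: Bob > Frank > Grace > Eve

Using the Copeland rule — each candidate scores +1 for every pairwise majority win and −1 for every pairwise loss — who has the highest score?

Frank

Pairwise results:
  Grace vs Frank: Frank wins 6–3.
  Grace vs Bob: Bob wins 5–4.
  Grace vs Eve: Grace wins 6–3.
  Frank vs Bob: Frank wins 5–4.
  Frank vs Eve: Frank wins 6–3.
  Bob vs Eve: Bob wins 5–4.
Copeland scores (wins − losses):
  Grace: 1 − 2 = -1
  Frank: 3 − 0 = 3
  Bob: 2 − 1 = 1
  Eve: 0 − 3 = -3
Frank has the best Copeland score.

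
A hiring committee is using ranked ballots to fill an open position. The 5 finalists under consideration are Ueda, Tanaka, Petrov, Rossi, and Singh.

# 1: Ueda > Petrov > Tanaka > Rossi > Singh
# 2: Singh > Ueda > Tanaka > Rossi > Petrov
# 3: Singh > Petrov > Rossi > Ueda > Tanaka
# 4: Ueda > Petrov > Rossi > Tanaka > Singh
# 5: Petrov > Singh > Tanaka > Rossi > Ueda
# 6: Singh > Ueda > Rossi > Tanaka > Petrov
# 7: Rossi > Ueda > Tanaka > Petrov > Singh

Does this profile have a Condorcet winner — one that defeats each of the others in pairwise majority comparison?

No

Head-to-head results (7 voters total):
Ueda vs Tanaka: Ueda wins 6–1.
Ueda vs Petrov: Ueda wins 5–2.
Ueda vs Rossi: Ueda wins 4–3.
Ueda vs Singh: Singh wins 4–3.
Tanaka vs Petrov: Petrov wins 4–3.
Tanaka vs Rossi: Rossi wins 4–3.
Tanaka vs Singh: Singh wins 4–3.
Petrov vs Rossi: Petrov wins 4–3.
Petrov vs Singh: Petrov wins 4–3.
Rossi vs Singh: Singh wins 4–3.
No candidate beats all others: Ueda beats Petrov beats Singh beats Ueda, a majority cycle.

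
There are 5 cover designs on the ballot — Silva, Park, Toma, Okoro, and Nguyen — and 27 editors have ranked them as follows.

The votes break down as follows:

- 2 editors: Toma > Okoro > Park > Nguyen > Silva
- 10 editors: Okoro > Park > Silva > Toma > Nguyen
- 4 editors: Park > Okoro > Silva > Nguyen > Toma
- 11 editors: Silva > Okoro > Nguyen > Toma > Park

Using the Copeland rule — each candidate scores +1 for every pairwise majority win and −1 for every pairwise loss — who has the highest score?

Pairwise results:
  Silva vs Park: Park wins 16–11.
  Silva vs Toma: Silva wins 25–2.
  Silva vs Okoro: Okoro wins 16–11.
  Silva vs Nguyen: Silva wins 25–2.
  Park vs Toma: Park wins 14–13.
  Park vs Okoro: Okoro wins 23–4.
  Park vs Nguyen: Park wins 16–11.
  Toma vs Okoro: Okoro wins 25–2.
  Toma vs Nguyen: Nguyen wins 15–12.
  Okoro vs Nguyen: Okoro wins 27–0.
Copeland scores (wins − losses):
  Silva: 2 − 2 = 0
  Park: 3 − 1 = 2
  Toma: 0 − 4 = -4
  Okoro: 4 − 0 = 4
  Nguyen: 1 − 3 = -2
Okoro has the best Copeland score.

Okoro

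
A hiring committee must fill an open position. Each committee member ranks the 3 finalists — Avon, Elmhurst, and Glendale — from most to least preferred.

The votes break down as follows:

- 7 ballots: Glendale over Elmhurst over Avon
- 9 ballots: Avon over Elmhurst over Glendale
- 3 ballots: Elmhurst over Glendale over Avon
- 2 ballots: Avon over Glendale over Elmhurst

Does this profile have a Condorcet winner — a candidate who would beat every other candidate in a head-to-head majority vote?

Head-to-head results (21 voters total):
Avon vs Elmhurst: Avon wins 11–10.
Avon vs Glendale: Avon wins 11–10.
Elmhurst vs Glendale: Elmhurst wins 12–9.
Avon beats each rival — Elmhurst (11–10), Glendale (11–10) — so Avon is the Condorcet winner.

Yes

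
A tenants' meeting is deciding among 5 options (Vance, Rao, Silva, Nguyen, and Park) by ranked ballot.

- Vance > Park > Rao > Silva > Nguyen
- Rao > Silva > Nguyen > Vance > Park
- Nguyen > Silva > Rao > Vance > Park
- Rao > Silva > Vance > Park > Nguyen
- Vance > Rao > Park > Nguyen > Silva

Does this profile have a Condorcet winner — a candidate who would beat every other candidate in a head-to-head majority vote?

Yes

Head-to-head results (5 voters total):
Vance vs Rao: Rao wins 3–2.
Vance vs Silva: Silva wins 3–2.
Vance vs Nguyen: Vance wins 3–2.
Vance vs Park: Vance wins 5–0.
Rao vs Silva: Rao wins 4–1.
Rao vs Nguyen: Rao wins 4–1.
Rao vs Park: Rao wins 4–1.
Silva vs Nguyen: Silva wins 3–2.
Silva vs Park: Silva wins 3–2.
Nguyen vs Park: Park wins 3–2.
Rao beats each rival — Vance (3–2), Silva (4–1), Nguyen (4–1), Park (4–1) — so Rao is the Condorcet winner.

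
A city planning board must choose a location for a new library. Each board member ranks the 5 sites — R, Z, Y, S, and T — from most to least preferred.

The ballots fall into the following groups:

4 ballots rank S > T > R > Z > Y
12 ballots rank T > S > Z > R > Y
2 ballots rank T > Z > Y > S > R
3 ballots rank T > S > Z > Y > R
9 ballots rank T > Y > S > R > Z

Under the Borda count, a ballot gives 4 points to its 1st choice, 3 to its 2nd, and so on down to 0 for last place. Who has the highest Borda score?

T

Borda scores:
  R: 4·2 + 12·1 + 2·0 + 3·0 + 9·1 = 29
  Z: 4·1 + 12·2 + 2·3 + 3·2 + 9·0 = 40
  Y: 4·0 + 12·0 + 2·2 + 3·1 + 9·3 = 34
  S: 4·4 + 12·3 + 2·1 + 3·3 + 9·2 = 81
  T: 4·3 + 12·4 + 2·4 + 3·4 + 9·4 = 116
T has the highest total.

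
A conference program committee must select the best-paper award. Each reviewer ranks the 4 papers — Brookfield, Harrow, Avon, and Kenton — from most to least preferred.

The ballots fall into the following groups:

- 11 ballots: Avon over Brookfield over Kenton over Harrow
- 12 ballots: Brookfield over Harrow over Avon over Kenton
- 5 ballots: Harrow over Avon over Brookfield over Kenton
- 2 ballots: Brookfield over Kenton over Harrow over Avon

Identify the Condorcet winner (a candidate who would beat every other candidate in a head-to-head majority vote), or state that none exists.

No Condorcet winner

Head-to-head results (30 voters total):
Brookfield vs Harrow: Brookfield wins 25–5.
Brookfield vs Avon: Avon wins 16–14.
Brookfield vs Kenton: Brookfield wins 30–0.
Harrow vs Avon: Harrow wins 19–11.
Harrow vs Kenton: Harrow wins 17–13.
Avon vs Kenton: Avon wins 28–2.
No candidate beats all others: Brookfield beats Harrow beats Avon beats Brookfield, a majority cycle.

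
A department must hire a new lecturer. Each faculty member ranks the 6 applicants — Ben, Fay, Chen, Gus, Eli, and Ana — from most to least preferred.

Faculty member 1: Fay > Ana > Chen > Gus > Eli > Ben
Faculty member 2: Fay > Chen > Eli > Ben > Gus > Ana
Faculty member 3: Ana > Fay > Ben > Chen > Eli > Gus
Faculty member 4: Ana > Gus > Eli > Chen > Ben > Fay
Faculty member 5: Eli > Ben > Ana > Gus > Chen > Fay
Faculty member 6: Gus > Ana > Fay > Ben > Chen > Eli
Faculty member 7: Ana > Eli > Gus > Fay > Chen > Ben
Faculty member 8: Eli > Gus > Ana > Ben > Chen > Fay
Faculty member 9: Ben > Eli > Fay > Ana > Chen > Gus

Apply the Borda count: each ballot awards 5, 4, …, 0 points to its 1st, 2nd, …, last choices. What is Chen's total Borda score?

16

Borda scores:
  Ben: 0 + 2 + 3 + 1 + 4 + 2 + 0 + 2 + 5 = 19
  Fay: 5 + 5 + 4 + 0 + 0 + 3 + 2 + 0 + 3 = 22
  Chen: 3 + 4 + 2 + 2 + 1 + 1 + 1 + 1 + 1 = 16
  Gus: 2 + 1 + 0 + 4 + 2 + 5 + 3 + 4 + 0 = 21
  Eli: 1 + 3 + 1 + 3 + 5 + 0 + 4 + 5 + 4 = 26
  Ana: 4 + 0 + 5 + 5 + 3 + 4 + 5 + 3 + 2 = 31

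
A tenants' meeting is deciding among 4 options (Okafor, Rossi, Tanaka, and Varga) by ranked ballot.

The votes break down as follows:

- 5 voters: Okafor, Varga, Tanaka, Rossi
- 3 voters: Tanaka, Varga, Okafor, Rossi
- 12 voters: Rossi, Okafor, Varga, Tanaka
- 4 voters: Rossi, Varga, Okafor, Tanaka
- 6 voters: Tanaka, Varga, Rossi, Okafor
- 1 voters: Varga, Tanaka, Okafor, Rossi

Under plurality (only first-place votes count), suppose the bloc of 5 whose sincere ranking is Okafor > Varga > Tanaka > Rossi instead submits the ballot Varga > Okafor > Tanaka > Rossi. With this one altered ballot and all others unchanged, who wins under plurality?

Rossi

First-place totals with the altered ballot: Okafor 0, Rossi 16, Tanaka 9, Varga 6.
The winner is unchanged: still Rossi.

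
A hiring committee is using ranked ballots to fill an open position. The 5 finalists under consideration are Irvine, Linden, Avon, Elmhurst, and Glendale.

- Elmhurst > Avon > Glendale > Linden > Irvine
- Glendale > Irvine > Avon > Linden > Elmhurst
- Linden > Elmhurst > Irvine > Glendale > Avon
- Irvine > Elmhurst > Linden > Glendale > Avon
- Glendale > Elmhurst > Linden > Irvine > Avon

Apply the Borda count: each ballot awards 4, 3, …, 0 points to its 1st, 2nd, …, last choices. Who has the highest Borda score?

Elmhurst

Borda scores:
  Irvine: 0 + 3 + 2 + 4 + 1 = 10
  Linden: 1 + 1 + 4 + 2 + 2 = 10
  Avon: 3 + 2 + 0 + 0 + 0 = 5
  Elmhurst: 4 + 0 + 3 + 3 + 3 = 13
  Glendale: 2 + 4 + 1 + 1 + 4 = 12
Elmhurst has the highest total.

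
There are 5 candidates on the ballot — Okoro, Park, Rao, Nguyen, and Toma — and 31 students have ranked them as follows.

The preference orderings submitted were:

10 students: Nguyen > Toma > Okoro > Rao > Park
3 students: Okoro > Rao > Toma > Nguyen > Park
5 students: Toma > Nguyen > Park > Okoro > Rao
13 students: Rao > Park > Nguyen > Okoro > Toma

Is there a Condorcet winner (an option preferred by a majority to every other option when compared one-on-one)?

Head-to-head results (31 voters total):
Okoro vs Park: Park wins 18–13.
Okoro vs Rao: Okoro wins 18–13.
Okoro vs Nguyen: Nguyen wins 28–3.
Okoro vs Toma: Okoro wins 16–15.
Park vs Rao: Rao wins 26–5.
Park vs Nguyen: Nguyen wins 18–13.
Park vs Toma: Toma wins 18–13.
Rao vs Nguyen: Rao wins 16–15.
Rao vs Toma: Rao wins 16–15.
Nguyen vs Toma: Nguyen wins 23–8.
No candidate beats all others: Okoro beats Rao beats Park beats Okoro, a majority cycle.

No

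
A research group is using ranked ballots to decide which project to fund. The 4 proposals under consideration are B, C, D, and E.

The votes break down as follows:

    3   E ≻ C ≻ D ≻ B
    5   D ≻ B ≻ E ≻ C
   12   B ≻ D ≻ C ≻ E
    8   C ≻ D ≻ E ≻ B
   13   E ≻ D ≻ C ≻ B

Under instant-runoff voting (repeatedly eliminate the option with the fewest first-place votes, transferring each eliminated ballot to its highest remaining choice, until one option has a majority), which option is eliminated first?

D

Round 1: E 16, B 12, C 8, D 5. D has the fewest and is eliminated.
Round 2: B 17, E 16, C 8. C has the fewest and is eliminated.
Round 3: E 24, B 17. E has a majority.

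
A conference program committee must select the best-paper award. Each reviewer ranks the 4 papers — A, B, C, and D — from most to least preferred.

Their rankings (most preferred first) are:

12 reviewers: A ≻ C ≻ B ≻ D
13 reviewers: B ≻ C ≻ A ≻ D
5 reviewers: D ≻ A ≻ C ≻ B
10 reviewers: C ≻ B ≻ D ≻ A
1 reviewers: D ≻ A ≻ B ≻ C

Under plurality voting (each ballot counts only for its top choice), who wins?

B

First-place vote totals:
  A: 12
  B: 13
  C: 10
  D: 6
B has the most first-place votes.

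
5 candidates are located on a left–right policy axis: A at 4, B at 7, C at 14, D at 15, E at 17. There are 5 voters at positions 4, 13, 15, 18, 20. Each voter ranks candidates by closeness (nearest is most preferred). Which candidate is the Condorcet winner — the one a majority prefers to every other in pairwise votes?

D

With single-peaked preferences on a line, the Condorcet winner is the candidate closest to the median voter.
The median voter (position 15) is closest to D at 15.
Check: D vs A — voters closer to D: 4 of 5.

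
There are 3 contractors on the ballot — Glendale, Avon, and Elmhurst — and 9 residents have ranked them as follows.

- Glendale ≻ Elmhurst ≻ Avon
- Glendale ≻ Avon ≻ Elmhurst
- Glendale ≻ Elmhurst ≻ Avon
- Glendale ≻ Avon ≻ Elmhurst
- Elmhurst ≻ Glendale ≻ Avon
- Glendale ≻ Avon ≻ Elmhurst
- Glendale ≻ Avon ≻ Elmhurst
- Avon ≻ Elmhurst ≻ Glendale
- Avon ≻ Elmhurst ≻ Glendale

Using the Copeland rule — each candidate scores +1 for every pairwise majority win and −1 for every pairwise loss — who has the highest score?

Pairwise results:
  Glendale vs Avon: Glendale wins 7–2.
  Glendale vs Elmhurst: Glendale wins 6–3.
  Avon vs Elmhurst: Avon wins 6–3.
Copeland scores (wins − losses):
  Glendale: 2 − 0 = 2
  Avon: 1 − 1 = 0
  Elmhurst: 0 − 2 = -2
Glendale has the best Copeland score.

Glendale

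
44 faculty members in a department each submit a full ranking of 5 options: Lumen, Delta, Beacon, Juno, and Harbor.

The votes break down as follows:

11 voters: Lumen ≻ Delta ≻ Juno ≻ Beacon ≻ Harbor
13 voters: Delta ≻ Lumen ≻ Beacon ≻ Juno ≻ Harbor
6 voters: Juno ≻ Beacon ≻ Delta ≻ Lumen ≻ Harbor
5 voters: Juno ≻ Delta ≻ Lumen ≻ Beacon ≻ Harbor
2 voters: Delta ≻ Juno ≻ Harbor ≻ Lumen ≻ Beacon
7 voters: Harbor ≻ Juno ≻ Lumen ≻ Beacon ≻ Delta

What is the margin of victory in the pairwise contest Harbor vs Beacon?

Ballots ranking Harbor above Beacon: 2+7 = 9.
Ballots ranking Beacon above Harbor: 11+13+6+5 = 35.
Beacon wins 35–9, a margin of 26.

26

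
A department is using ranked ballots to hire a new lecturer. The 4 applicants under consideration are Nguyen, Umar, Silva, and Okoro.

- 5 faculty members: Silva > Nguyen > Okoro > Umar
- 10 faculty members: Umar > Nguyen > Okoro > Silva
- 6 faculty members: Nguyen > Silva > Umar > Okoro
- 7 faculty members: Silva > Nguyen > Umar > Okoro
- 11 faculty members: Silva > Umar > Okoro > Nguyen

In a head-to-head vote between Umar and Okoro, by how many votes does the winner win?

29

Ballots ranking Umar above Okoro: 10+6+7+11 = 34.
Ballots ranking Okoro above Umar: 5.
Umar wins 34–5, a margin of 29.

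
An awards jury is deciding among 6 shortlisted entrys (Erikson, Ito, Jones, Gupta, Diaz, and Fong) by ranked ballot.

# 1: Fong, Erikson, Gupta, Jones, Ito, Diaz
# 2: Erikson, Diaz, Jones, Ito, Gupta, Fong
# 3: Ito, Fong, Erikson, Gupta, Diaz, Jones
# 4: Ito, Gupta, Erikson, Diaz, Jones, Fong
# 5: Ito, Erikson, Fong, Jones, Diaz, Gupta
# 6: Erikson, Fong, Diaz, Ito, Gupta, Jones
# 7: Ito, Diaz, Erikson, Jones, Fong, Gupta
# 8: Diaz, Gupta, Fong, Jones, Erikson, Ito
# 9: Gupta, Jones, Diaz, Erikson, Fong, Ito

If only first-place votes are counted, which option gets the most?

Ito

First-place vote totals:
  Erikson: 2
  Ito: 4
  Jones: 0
  Gupta: 1
  Diaz: 1
  Fong: 1
Ito has the most first-place votes.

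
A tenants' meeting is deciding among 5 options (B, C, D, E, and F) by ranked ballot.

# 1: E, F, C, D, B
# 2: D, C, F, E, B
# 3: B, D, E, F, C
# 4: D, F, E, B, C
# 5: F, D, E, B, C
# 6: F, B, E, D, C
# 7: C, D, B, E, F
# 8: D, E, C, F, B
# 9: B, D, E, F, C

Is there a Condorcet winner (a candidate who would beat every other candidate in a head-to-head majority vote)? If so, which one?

Head-to-head results (9 voters total):
B vs C: B wins 5–4.
B vs D: D wins 6–3.
B vs E: E wins 5–4.
B vs F: F wins 6–3.
C vs D: D wins 7–2.
C vs E: E wins 7–2.
C vs F: F wins 6–3.
D vs E: D wins 7–2.
D vs F: D wins 6–3.
E vs F: E wins 5–4.
D beats each rival — B (6–3), C (7–2), E (7–2), F (6–3) — so D is the Condorcet winner.

D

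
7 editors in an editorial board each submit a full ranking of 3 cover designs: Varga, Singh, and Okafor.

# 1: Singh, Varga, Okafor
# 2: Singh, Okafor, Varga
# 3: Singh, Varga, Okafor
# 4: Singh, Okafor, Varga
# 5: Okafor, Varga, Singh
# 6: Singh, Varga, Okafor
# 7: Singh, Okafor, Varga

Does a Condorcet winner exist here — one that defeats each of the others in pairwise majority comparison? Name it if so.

Singh

Head-to-head results (7 voters total):
Varga vs Singh: Singh wins 6–1.
Varga vs Okafor: Okafor wins 4–3.
Singh vs Okafor: Singh wins 6–1.
Singh beats each rival — Varga (6–1), Okafor (6–1) — so Singh is the Condorcet winner.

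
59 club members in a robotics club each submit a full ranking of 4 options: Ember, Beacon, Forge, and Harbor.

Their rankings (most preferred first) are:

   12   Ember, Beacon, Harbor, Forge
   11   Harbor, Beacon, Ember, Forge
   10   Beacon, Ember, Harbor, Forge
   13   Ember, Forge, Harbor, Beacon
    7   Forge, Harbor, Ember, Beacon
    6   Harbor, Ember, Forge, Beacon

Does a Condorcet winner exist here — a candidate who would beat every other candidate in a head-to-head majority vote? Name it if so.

Head-to-head results (59 voters total):
Ember vs Beacon: Ember wins 38–21.
Ember vs Forge: Ember wins 52–7.
Ember vs Harbor: Ember wins 35–24.
Beacon vs Forge: Beacon wins 33–26.
Beacon vs Harbor: Harbor wins 37–22.
Forge vs Harbor: Harbor wins 39–20.
Ember beats each rival — Beacon (38–21), Forge (52–7), Harbor (35–24) — so Ember is the Condorcet winner.

Ember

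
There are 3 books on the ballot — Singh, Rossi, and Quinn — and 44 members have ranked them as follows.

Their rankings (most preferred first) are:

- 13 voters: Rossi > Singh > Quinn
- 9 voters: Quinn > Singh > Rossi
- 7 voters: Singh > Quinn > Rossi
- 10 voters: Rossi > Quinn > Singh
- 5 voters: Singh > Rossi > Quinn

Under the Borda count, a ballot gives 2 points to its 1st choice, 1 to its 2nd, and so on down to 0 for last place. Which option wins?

Borda scores:
  Singh: 13·1 + 9·1 + 7·2 + 10·0 + 5·2 = 46
  Rossi: 13·2 + 9·0 + 7·0 + 10·2 + 5·1 = 51
  Quinn: 13·0 + 9·2 + 7·1 + 10·1 + 5·0 = 35
Rossi has the highest total.

Rossi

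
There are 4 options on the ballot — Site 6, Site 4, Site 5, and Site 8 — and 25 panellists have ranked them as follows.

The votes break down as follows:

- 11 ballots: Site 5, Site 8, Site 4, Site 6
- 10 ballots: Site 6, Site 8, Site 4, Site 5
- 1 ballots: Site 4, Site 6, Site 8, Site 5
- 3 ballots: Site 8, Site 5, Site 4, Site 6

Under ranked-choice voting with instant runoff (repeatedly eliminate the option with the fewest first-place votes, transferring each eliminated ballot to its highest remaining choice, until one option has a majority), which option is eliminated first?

Round 1: Site 5 11, Site 6 10, Site 8 3, Site 4 1. Site 4 has the fewest and is eliminated.
Round 2: Site 6 11, Site 5 11, Site 8 3. Site 8 has the fewest and is eliminated.
Round 3: Site 5 14, Site 6 11. Site 5 has a majority.

Site 4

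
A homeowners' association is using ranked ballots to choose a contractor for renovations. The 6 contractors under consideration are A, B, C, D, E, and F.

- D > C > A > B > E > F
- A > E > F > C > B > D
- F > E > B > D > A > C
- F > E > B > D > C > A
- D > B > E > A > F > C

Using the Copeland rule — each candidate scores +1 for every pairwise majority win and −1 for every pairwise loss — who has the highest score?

Pairwise results:
  A vs B: B wins 3–2.
  A vs C: A wins 3–2.
  A vs D: D wins 4–1.
  A vs E: E wins 3–2.
  A vs F: A wins 3–2.
  B vs C: B wins 3–2.
  B vs D: B wins 3–2.
  B vs E: E wins 3–2.
  B vs F: F wins 3–2.
  C vs D: D wins 4–1.
  C vs E: E wins 4–1.
  C vs F: F wins 4–1.
  D vs E: E wins 3–2.
  D vs F: F wins 3–2.
  E vs F: E wins 3–2.
Copeland scores (wins − losses):
  A: 2 − 3 = -1
  B: 3 − 2 = 1
  C: 0 − 5 = -5
  D: 2 − 3 = -1
  E: 5 − 0 = 5
  F: 3 − 2 = 1
E has the best Copeland score.

E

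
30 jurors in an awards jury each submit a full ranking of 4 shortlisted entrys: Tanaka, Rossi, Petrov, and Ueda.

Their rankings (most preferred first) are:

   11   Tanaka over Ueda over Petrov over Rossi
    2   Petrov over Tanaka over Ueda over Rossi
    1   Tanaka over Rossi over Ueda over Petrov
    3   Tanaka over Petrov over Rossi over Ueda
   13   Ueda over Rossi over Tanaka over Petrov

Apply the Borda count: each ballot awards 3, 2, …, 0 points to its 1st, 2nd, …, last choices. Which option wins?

Ueda

Borda scores:
  Tanaka: 11·3 + 2·2 + 3 + 3·3 + 13·1 = 62
  Rossi: 11·0 + 2·0 + 2 + 3·1 + 13·2 = 31
  Petrov: 11·1 + 2·3 + 0 + 3·2 + 13·0 = 23
  Ueda: 11·2 + 2·1 + 1 + 3·0 + 13·3 = 64
Ueda has the highest total.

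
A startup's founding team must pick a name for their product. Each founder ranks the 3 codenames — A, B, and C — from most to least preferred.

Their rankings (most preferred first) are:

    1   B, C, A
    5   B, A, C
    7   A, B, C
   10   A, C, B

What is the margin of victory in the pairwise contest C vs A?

21

Ballots ranking C above A: 1.
Ballots ranking A above C: 5+7+10 = 22.
A wins 22–1, a margin of 21.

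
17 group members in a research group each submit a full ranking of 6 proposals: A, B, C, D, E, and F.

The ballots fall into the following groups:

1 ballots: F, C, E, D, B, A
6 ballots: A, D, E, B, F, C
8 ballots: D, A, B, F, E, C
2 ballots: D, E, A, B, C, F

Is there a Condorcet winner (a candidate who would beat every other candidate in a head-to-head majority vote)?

Head-to-head results (17 voters total):
A vs B: A wins 16–1.
A vs C: A wins 16–1.
A vs D: D wins 11–6.
A vs E: A wins 14–3.
A vs F: A wins 16–1.
B vs C: B wins 16–1.
B vs D: D wins 17–0.
B vs E: E wins 9–8.
B vs F: B wins 16–1.
C vs D: D wins 16–1.
C vs E: E wins 16–1.
C vs F: F wins 15–2.
D vs E: D wins 16–1.
D vs F: D wins 16–1.
E vs F: F wins 9–8.
D beats each rival — A (11–6), B (17–0), C (16–1), E (16–1), F (16–1) — so D is the Condorcet winner.

Yes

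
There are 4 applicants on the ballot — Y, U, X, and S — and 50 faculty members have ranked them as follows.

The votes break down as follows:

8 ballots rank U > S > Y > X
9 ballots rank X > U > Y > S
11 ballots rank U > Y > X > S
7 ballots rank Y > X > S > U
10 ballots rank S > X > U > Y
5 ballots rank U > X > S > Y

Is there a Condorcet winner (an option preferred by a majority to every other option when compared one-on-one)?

No

Head-to-head results (50 voters total):
Y vs U: U wins 43–7.
Y vs X: Y wins 26–24.
Y vs S: Y wins 27–23.
U vs X: X wins 26–24.
U vs S: U wins 33–17.
X vs S: X wins 32–18.
No candidate beats all others: Y beats X beats U beats Y, a majority cycle.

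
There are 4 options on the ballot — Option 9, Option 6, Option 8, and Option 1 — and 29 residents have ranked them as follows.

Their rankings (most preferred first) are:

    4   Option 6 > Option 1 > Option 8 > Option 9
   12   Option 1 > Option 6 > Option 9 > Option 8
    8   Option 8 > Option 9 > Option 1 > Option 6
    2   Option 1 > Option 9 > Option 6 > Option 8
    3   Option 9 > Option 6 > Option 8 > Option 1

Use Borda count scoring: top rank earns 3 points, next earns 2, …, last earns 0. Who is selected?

Borda scores:
  Option 9: 4·0 + 12·1 + 8·2 + 2·2 + 3·3 = 41
  Option 6: 4·3 + 12·2 + 8·0 + 2·1 + 3·2 = 44
  Option 8: 4·1 + 12·0 + 8·3 + 2·0 + 3·1 = 31
  Option 1: 4·2 + 12·3 + 8·1 + 2·3 + 3·0 = 58
Option 1 has the highest total.

Option 1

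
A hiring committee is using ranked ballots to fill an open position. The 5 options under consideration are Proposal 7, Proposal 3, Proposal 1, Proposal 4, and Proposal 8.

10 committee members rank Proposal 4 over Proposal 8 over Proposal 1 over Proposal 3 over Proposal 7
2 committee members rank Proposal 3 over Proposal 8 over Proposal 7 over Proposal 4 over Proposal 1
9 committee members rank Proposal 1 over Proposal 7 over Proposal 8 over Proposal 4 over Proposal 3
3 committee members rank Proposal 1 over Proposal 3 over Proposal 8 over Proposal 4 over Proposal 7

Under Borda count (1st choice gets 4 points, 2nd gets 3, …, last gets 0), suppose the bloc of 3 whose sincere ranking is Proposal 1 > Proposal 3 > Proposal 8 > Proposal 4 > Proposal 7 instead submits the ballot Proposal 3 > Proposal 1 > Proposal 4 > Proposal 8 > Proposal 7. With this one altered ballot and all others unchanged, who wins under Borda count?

Borda totals with the altered ballot: Proposal 7 31, Proposal 3 30, Proposal 1 65, Proposal 4 57, Proposal 8 57.
The winner is unchanged: still Proposal 1.

Proposal 1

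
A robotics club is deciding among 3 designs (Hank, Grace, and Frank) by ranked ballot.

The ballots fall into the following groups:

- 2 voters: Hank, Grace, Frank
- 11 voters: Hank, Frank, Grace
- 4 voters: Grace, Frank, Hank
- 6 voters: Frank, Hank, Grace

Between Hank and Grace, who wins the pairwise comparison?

Ballots ranking Hank above Grace: 2+11+6 = 19.
Ballots ranking Grace above Hank: 4.
Hank wins the head-to-head, 19–4.

Hank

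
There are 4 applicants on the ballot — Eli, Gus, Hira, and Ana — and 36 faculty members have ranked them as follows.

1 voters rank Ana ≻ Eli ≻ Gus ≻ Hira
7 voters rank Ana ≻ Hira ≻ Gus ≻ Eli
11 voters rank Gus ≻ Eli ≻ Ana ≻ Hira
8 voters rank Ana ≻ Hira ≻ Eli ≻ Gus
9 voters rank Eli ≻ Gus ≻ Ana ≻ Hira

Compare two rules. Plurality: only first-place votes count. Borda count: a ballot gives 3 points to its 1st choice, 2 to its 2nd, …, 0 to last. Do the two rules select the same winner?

Yes

Plurality first-place counts: Eli 9, Gus 11, Hira 0, Ana 16 → Ana.
Borda totals: Eli 59, Gus 59, Hira 30, Ana 68 → Ana.
The two rules agree on Ana.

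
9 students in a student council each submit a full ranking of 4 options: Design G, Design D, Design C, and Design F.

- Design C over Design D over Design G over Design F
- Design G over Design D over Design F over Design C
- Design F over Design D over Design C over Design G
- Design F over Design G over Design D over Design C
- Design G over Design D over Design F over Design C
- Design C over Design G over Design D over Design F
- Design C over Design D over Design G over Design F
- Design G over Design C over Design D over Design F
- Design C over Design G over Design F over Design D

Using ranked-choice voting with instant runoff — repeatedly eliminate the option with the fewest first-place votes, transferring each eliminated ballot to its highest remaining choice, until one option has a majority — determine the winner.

Round 1: Design C 4, Design G 3, Design F 2, Design D 0. Design D has the fewest and is eliminated.
Round 2: Design C 4, Design G 3, Design F 2. Design F has the fewest and is eliminated.
Round 3: Design C 5, Design G 4. Design C has a majority.

Design C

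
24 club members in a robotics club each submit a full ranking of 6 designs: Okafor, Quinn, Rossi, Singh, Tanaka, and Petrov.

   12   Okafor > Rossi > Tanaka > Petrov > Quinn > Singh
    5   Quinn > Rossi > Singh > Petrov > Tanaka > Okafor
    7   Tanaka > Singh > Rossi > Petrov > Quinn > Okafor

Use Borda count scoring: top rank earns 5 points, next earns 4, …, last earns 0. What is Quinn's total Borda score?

44

Borda scores:
  Okafor: 12·5 + 5·0 + 7·0 = 60
  Quinn: 12·1 + 5·5 + 7·1 = 44
  Rossi: 12·4 + 5·4 + 7·3 = 89
  Singh: 12·0 + 5·3 + 7·4 = 43
  Tanaka: 12·3 + 5·1 + 7·5 = 76
  Petrov: 12·2 + 5·2 + 7·2 = 48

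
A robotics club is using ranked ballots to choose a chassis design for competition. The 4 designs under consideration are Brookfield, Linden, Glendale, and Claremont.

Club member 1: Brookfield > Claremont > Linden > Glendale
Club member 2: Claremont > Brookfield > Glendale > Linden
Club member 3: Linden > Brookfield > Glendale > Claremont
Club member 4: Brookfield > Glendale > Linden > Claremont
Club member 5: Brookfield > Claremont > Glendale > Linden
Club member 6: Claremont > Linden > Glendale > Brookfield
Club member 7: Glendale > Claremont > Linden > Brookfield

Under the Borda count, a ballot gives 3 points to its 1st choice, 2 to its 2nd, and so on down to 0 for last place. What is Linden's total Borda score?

8

Borda scores:
  Brookfield: 3 + 2 + 2 + 3 + 3 + 0 + 0 = 13
  Linden: 1 + 0 + 3 + 1 + 0 + 2 + 1 = 8
  Glendale: 0 + 1 + 1 + 2 + 1 + 1 + 3 = 9
  Claremont: 2 + 3 + 0 + 0 + 2 + 3 + 2 = 12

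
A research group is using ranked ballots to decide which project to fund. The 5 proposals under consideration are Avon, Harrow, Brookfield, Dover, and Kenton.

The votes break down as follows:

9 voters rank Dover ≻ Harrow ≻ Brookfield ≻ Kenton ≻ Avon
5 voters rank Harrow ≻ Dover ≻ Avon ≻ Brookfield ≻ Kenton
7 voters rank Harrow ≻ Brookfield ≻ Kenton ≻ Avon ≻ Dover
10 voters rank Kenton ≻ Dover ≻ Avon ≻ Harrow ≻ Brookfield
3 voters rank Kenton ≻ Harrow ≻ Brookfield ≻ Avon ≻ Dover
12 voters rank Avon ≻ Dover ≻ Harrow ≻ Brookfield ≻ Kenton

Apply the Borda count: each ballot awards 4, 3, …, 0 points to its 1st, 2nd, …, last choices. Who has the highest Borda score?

Harrow

Borda scores:
  Avon: 9·0 + 5·2 + 7·1 + 10·2 + 3·1 + 12·4 = 88
  Harrow: 9·3 + 5·4 + 7·4 + 10·1 + 3·3 + 12·2 = 118
  Brookfield: 9·2 + 5·1 + 7·3 + 10·0 + 3·2 + 12·1 = 62
  Dover: 9·4 + 5·3 + 7·0 + 10·3 + 3·0 + 12·3 = 117
  Kenton: 9·1 + 5·0 + 7·2 + 10·4 + 3·4 + 12·0 = 75
Harrow has the highest total.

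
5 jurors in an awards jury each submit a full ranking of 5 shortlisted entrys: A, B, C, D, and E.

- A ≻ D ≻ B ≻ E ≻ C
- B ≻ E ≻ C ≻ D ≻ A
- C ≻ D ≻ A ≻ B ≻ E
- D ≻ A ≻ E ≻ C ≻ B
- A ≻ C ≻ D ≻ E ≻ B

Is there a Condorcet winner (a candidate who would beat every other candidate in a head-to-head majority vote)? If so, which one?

There is no Condorcet winner

Head-to-head results (5 voters total):
A vs B: A wins 4–1.
A vs C: A wins 3–2.
A vs D: D wins 3–2.
A vs E: A wins 4–1.
B vs C: C wins 3–2.
B vs D: D wins 4–1.
B vs E: B wins 3–2.
C vs D: C wins 3–2.
C vs E: E wins 3–2.
D vs E: D wins 4–1.
No candidate beats all others: A beats C beats D beats A, a majority cycle.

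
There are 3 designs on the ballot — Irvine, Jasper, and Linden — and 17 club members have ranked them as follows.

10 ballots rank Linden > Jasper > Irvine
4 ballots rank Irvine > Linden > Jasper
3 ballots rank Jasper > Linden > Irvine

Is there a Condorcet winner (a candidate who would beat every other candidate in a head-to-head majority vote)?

Yes

Head-to-head results (17 voters total):
Irvine vs Jasper: Jasper wins 13–4.
Irvine vs Linden: Linden wins 13–4.
Jasper vs Linden: Linden wins 14–3.
Linden beats each rival — Irvine (13–4), Jasper (14–3) — so Linden is the Condorcet winner.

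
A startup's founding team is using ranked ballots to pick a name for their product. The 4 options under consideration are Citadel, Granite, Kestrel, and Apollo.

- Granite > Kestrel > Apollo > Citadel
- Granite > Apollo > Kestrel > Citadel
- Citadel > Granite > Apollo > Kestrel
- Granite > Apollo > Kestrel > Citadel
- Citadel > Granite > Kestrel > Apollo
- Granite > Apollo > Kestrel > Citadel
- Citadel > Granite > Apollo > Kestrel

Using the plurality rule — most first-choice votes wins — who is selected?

Granite

First-place vote totals:
  Citadel: 3
  Granite: 4
  Kestrel: 0
  Apollo: 0
Granite has the most first-place votes.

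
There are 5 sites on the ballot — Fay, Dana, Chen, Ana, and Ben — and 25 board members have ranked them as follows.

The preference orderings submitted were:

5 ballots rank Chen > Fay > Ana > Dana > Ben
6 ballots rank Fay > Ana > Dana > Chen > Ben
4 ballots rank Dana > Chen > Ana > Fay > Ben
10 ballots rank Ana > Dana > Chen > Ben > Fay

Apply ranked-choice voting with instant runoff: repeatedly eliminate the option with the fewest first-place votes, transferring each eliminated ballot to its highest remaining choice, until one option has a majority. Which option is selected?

Ana

Round 1: Ana 10, Fay 6, Chen 5, Dana 4, Ben 0. Ben has the fewest and is eliminated.
Round 2: Ana 10, Fay 6, Chen 5, Dana 4. Dana has the fewest and is eliminated.
Round 3: Ana 10, Chen 9, Fay 6. Fay has the fewest and is eliminated.
Round 4: Ana 16, Chen 9. Ana has a majority.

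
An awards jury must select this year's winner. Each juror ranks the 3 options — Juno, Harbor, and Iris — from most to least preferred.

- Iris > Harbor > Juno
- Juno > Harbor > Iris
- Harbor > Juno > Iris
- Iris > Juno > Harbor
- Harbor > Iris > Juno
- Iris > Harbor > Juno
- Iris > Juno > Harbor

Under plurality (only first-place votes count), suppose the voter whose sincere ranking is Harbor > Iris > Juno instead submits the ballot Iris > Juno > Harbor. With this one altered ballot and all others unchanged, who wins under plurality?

First-place totals with the altered ballot: Juno 1, Harbor 1, Iris 5.
The winner is unchanged: still Iris.

Iris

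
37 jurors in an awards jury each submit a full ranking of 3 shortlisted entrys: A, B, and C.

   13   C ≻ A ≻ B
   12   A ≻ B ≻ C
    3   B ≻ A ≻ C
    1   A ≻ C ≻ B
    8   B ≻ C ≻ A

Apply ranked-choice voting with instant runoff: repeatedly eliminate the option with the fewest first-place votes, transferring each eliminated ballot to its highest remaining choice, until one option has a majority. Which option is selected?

Round 1: A 13, C 13, B 11. B has the fewest and is eliminated.
Round 2: C 21, A 16. C has a majority.

C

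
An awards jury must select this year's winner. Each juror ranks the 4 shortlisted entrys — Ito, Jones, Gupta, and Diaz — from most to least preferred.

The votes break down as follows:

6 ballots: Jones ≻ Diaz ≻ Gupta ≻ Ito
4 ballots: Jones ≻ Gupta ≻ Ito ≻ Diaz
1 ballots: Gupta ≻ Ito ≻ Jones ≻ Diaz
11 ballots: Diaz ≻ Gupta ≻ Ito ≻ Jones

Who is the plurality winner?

Diaz

First-place vote totals:
  Ito: 0
  Jones: 10
  Gupta: 1
  Diaz: 11
Diaz has the most first-place votes.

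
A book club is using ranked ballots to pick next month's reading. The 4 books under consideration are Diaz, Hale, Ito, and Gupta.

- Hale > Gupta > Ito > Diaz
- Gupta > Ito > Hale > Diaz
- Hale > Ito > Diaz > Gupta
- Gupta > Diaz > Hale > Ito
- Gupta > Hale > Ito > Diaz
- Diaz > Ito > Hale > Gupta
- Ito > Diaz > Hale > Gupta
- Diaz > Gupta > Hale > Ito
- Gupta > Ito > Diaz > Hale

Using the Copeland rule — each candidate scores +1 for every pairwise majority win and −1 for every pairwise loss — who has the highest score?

Gupta

Pairwise results:
  Diaz vs Hale: Diaz wins 5–4.
  Diaz vs Ito: Ito wins 6–3.
  Diaz vs Gupta: Gupta wins 5–4.
  Hale vs Ito: Hale wins 5–4.
  Hale vs Gupta: Gupta wins 5–4.
  Ito vs Gupta: Gupta wins 6–3.
Copeland scores (wins − losses):
  Diaz: 1 − 2 = -1
  Hale: 1 − 2 = -1
  Ito: 1 − 2 = -1
  Gupta: 3 − 0 = 3
Gupta has the best Copeland score.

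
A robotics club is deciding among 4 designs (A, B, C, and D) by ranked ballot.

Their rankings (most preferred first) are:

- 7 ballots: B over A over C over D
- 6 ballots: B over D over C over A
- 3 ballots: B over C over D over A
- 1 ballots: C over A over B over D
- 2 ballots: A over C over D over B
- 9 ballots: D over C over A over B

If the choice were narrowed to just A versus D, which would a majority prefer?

D

Ballots ranking A above D: 7+1+2 = 10.
Ballots ranking D above A: 6+3+9 = 18.
D wins the head-to-head, 18–10.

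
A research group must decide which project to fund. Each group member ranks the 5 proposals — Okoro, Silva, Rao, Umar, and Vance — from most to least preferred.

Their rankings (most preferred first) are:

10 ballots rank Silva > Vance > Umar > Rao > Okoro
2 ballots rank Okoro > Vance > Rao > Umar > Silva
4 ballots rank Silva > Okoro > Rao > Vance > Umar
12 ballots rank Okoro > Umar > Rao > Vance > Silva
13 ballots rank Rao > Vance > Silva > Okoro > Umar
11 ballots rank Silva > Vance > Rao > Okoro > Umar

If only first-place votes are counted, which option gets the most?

First-place vote totals:
  Okoro: 14
  Silva: 25
  Rao: 13
  Umar: 0
  Vance: 0
Silva has the most first-place votes.

Silva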